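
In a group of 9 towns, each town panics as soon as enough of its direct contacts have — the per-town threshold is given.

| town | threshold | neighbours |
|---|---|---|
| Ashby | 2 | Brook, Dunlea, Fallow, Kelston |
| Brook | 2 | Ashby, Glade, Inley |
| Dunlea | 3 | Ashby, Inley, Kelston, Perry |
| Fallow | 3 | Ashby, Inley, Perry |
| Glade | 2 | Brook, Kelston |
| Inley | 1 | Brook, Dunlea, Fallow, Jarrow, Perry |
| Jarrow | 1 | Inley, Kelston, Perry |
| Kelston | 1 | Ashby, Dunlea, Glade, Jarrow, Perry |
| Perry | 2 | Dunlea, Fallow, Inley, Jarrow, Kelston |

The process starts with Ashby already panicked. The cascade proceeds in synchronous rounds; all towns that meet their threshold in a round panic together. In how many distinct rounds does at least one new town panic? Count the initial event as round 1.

6

Round 1 — Ashby panics (initial).
Round 2 — checking thresholds:
  Brook: 1 of 3 neighbours < 2, holds.
  Dunlea: 1 of 4 neighbours < 3, holds.
  Fallow: 1 of 3 neighbours < 3, holds.
  Kelston: 1 of 5 neighbours ≥ 1, panics.
Round 3 — checking thresholds:
  Brook: 1 of 3 neighbours < 2, holds.
  Dunlea: 2 of 4 neighbours < 3, holds.
  Fallow: 1 of 3 neighbours < 3, holds.
  Glade: 1 of 2 neighbours < 2, holds.
  Jarrow: 1 of 3 neighbours ≥ 1, panics.
  Perry: 1 of 5 neighbours < 2, holds.
Round 4 — checking thresholds:
  Brook: 1 of 3 neighbours < 2, holds.
  Dunlea: 2 of 4 neighbours < 3, holds.
  Fallow: 1 of 3 neighbours < 3, holds.
  Glade: 1 of 2 neighbours < 2, holds.
  Inley: 1 of 5 neighbours ≥ 1, panics.
  Perry: 2 of 5 neighbours ≥ 2, panics.
Round 5 — checking thresholds:
  Brook: 2 of 3 neighbours ≥ 2, panics.
  Dunlea: 4 of 4 neighbours ≥ 3, panics.
  Fallow: 3 of 3 neighbours ≥ 3, panics.
  Glade: 1 of 2 neighbours < 2, holds.
Round 6 — checking thresholds:
  Glade: 2 of 2 neighbours ≥ 2, panics.
Round 7 — no new panics; cascade stops.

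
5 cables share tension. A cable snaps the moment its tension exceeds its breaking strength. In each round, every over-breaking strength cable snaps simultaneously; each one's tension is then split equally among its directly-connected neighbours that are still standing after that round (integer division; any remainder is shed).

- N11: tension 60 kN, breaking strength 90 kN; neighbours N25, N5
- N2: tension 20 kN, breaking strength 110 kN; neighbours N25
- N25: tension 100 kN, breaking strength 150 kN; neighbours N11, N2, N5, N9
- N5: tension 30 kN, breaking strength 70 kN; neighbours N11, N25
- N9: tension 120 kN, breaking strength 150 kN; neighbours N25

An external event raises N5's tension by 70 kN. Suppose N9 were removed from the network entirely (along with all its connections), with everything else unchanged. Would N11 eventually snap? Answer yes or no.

yes

With N9 removed:
Round 1 — N5 at 100 > 70. N5 snaps.
  N5 sheds 100 kN to N11, N25: 50 each.
    N11: 60+50 = 110 > 90
    N25: 100+50 = 150 ≤ 150
Round 2 — N11 snaps.
  N11 sheds 110 kN to N25: 110 each.
    N25: 150+110 = 260 > 150
Round 3 — N25 snaps.
  N25 sheds 260 kN to N2: 260 each.
    N2: 20+260 = 280 > 110
Round 4 — N2 snaps.
  N2 sheds 280 kN: no online neighbours, lost.
No further breaks.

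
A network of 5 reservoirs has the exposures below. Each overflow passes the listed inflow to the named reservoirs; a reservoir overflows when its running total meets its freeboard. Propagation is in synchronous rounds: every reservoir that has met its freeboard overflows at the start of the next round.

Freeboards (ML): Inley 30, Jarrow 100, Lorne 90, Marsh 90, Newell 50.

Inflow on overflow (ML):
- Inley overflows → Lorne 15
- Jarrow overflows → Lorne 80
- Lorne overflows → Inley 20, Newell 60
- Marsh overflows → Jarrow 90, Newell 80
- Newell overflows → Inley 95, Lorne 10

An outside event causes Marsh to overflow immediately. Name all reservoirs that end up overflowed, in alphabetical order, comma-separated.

Inley, Marsh, Newell

Round 1 — Marsh overflows (initial).
  Jarrow: +90 → 90 < 100
  Newell: +80 → 80 ≥ 50
Round 2 — Newell overflows.
  Inley: +95 → 95 ≥ 30
  Lorne: +10 → 10 < 90
Round 3 — Inley overflows.
  Lorne: +15 → 25 < 90
No further overflows.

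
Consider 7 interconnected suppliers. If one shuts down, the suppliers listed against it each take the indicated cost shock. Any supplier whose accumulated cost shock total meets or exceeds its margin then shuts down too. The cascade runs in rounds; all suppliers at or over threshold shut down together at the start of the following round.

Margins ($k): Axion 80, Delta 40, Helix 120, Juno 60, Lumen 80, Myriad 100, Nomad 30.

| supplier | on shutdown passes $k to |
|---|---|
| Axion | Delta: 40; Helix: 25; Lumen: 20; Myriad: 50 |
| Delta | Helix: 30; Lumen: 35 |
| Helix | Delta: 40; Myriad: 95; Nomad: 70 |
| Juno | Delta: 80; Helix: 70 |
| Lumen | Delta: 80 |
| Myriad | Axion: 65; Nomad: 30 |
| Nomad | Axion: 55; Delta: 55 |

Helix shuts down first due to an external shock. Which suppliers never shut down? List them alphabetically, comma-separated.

Axion, Juno, Lumen, Myriad

Round 1 — Helix shuts down (initial).
  Delta: +40 → 40 ≥ 40
  Myriad: +95 → 95 < 100
  Nomad: +70 → 70 ≥ 30
Round 2 — Delta, Nomad shut down.
  Axion: +55 → 55 < 80
  Lumen: +35 → 35 < 80
No further shutdowns.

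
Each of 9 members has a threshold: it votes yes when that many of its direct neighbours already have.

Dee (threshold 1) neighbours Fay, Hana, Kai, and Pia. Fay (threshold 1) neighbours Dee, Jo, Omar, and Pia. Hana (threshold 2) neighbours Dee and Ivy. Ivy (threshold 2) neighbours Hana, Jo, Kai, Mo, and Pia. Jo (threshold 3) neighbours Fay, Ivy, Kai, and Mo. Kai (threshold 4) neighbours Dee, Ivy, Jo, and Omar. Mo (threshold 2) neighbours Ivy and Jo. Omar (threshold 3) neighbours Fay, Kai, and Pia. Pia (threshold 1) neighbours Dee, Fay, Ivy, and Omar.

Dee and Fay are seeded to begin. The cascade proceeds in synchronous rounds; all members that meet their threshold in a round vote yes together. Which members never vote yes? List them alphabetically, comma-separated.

Hana, Ivy, Jo, Kai, Mo, Omar

Round 1 — Dee, Fay vote yes (initial).
Round 2 — checking thresholds:
  Hana: 1 of 2 neighbours < 2, not yet.
  Jo: 1 of 4 neighbours < 3, not yet.
  Kai: 1 of 4 neighbours < 4, not yet.
  Omar: 1 of 3 neighbours < 3, not yet.
  Pia: 2 of 4 neighbours ≥ 1, votes yes.
Round 3 — no new yes votes; cascade stops.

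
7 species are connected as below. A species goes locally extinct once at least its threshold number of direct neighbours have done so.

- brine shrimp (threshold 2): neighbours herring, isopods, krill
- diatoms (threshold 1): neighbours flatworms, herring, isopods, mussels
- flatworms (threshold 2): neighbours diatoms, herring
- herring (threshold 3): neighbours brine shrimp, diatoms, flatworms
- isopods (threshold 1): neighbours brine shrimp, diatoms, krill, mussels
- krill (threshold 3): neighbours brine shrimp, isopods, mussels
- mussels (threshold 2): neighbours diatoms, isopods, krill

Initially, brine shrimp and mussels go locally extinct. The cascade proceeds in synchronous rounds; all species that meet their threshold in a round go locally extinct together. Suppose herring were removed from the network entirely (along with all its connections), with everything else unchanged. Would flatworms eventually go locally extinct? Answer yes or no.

no

With herring removed:
Round 1 — brine shrimp, mussels go locally extinct (initial).
Round 2 — checking thresholds:
  diatoms: 1 of 3 neighbours ≥ 1, goes locally extinct.
  isopods: 2 of 4 neighbours ≥ 1, goes locally extinct.
  krill: 2 of 3 neighbours < 3, not yet.
Round 3 — checking thresholds:
  flatworms: 1 of 1 neighbours < 2, not yet.
  krill: 3 of 3 neighbours ≥ 3, goes locally extinct.
Round 4 — no new extinctions; cascade stops.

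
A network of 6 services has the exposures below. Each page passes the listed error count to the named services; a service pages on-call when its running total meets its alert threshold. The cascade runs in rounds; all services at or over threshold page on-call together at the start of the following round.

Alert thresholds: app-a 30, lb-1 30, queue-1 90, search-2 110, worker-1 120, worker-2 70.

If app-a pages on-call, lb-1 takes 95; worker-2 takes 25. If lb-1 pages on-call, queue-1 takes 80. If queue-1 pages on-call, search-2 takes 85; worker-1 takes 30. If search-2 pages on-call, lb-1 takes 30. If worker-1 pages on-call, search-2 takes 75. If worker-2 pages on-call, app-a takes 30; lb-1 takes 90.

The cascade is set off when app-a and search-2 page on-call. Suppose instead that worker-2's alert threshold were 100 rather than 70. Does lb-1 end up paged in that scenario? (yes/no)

yes

With worker-2's alert threshold at 100:
Round 1 — app-a, search-2 page on-call (initial).
  lb-1: +95+30 → 125 ≥ 30
  worker-2: +25 → 25 < 100
Round 2 — lb-1 pages on-call.
  queue-1: +80 → 80 < 90
No further pages.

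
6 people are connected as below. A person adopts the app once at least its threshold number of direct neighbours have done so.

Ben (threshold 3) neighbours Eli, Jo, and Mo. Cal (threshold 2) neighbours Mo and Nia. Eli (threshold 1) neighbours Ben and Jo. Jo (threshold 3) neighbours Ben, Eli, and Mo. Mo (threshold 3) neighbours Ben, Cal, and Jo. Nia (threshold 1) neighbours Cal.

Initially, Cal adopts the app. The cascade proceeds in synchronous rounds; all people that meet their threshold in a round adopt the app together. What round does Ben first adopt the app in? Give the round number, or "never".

Round 1 — Cal adopts the app (initial).
Round 2 — checking thresholds:
  Mo: 1 of 3 neighbours < 3, below threshold.
  Nia: 1 of 1 neighbours ≥ 1, adopts the app.
Round 3 — no new adoptions; cascade stops.

never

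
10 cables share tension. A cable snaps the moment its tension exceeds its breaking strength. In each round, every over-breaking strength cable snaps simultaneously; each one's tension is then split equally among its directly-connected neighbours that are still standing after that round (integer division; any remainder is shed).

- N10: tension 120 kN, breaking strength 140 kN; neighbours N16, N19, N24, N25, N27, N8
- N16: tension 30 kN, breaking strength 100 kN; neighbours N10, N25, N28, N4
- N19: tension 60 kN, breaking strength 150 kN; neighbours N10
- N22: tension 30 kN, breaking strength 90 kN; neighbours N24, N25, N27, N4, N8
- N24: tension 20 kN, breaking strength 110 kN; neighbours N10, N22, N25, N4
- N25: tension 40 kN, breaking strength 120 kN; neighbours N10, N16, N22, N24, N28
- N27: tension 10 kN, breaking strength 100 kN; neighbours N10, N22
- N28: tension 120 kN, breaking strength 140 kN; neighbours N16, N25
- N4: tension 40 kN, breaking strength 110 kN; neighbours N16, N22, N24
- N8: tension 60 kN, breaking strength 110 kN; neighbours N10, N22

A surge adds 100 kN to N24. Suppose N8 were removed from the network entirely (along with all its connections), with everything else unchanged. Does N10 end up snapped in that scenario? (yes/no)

yes

With N8 removed:
Round 1 — N24 at 120 > 110. N24 snaps.
  N24 sheds 120 kN to N10, N22, N25, N4: 30 each.
    N10: 120+30 = 150 > 140
    N22: 30+30 = 60 ≤ 90
    N25: 40+30 = 70 ≤ 120
    N4: 40+30 = 70 ≤ 110
Round 2 — N10 snaps.
  N10 sheds 150 kN to N16, N19, N25, N27: 37 each (2 lost).
    N16: 30+37 = 67 ≤ 100
    N19: 60+37 = 97 ≤ 150
    N25: 70+37 = 107 ≤ 120
    N27: 10+37 = 47 ≤ 100
No further breaks.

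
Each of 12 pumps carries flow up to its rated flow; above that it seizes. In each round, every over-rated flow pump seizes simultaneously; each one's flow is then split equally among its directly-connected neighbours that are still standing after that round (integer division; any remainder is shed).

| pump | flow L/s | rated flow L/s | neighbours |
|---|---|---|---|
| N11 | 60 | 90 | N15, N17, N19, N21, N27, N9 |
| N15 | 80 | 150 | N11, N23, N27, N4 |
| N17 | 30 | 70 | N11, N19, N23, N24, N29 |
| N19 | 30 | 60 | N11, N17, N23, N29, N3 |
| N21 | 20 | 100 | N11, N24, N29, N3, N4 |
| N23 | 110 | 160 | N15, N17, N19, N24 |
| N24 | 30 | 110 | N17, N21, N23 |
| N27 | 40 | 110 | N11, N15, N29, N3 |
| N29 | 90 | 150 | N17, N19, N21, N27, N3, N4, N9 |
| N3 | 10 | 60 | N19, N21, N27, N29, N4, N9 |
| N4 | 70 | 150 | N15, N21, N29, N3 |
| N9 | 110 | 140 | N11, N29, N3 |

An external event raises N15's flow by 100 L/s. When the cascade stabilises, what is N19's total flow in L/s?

Round 1 — N15 at 180 > 150. N15 seizes.
  N15 sheds 180 L/s to N11, N23, N27, N4: 45 each.
    N11: 60+45 = 105 > 90
    N23: 110+45 = 155 ≤ 160
    N27: 40+45 = 85 ≤ 110
    N4: 70+45 = 115 ≤ 150
Round 2 — N11 seizes.
  N11 sheds 105 L/s to N17, N19, N21, N27, N9: 21 each.
    N17: 30+21 = 51 ≤ 70
    N19: 30+21 = 51 ≤ 60
    N21: 20+21 = 41 ≤ 100
    N27: 85+21 = 106 ≤ 110
    N9: 110+21 = 131 ≤ 140
No further seizures.

51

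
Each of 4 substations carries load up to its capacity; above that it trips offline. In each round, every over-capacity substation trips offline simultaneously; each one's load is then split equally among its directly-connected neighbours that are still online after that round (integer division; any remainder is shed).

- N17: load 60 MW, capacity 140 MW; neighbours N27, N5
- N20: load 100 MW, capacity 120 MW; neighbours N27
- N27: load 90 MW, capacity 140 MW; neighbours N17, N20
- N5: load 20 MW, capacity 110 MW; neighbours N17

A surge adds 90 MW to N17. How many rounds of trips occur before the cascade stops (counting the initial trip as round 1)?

3

Round 1 — N17 at 150 > 140. N17 trips offline.
  N17 sheds 150 MW to N27, N5: 75 each.
    N27: 90+75 = 165 > 140
    N5: 20+75 = 95 ≤ 110
Round 2 — N27 trips offline.
  N27 sheds 165 MW to N20: 165 each.
    N20: 100+165 = 265 > 120
Round 3 — N20 trips offline.
  N20 sheds 265 MW: no online neighbours, lost.
No further trips.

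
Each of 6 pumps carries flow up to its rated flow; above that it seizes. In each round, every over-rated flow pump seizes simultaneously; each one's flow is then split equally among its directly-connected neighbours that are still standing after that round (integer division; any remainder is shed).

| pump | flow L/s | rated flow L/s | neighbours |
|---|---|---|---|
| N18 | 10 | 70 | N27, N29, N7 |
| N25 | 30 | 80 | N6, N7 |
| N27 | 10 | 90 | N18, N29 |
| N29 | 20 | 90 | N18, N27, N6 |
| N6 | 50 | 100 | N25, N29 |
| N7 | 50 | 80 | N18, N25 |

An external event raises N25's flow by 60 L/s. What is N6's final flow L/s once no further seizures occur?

95

Round 1 — N25 at 90 > 80. N25 seizes.
  N25 sheds 90 L/s to N6, N7: 45 each.
    N6: 50+45 = 95 ≤ 100
    N7: 50+45 = 95 > 80
Round 2 — N7 seizes.
  N7 sheds 95 L/s to N18: 95 each.
    N18: 10+95 = 105 > 70
Round 3 — N18 seizes.
  N18 sheds 105 L/s to N27, N29: 52 each (1 lost).
    N27: 10+52 = 62 ≤ 90
    N29: 20+52 = 72 ≤ 90
No further seizures.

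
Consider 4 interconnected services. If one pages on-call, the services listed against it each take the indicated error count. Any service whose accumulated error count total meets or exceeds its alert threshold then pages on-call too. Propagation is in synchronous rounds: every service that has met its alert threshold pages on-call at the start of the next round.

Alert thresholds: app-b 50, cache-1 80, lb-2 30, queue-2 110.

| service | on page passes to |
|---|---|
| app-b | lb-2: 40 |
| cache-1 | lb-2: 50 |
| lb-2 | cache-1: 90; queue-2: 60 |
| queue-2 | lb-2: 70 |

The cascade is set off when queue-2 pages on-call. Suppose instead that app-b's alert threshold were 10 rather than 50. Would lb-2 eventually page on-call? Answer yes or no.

yes

With app-b's alert threshold at 10:
Round 1 — queue-2 pages on-call (initial).
  lb-2: +70 → 70 ≥ 30
Round 2 — lb-2 pages on-call.
  cache-1: +90 → 90 ≥ 80
Round 3 — cache-1 pages on-call.
No further pages.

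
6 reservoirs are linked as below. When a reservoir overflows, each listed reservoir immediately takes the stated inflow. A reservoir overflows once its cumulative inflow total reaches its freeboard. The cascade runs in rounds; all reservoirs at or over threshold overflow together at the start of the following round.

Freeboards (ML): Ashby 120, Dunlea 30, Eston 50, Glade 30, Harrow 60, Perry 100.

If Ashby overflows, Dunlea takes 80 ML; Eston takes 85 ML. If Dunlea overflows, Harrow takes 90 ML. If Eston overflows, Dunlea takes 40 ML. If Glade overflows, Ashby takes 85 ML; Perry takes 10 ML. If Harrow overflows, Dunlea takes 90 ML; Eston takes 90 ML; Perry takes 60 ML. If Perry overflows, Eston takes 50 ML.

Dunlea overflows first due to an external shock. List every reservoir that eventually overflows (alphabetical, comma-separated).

Dunlea, Eston, Harrow

Round 1 — Dunlea overflows (initial).
  Harrow: +90 → 90 ≥ 60
Round 2 — Harrow overflows.
  Eston: +90 → 90 ≥ 50
  Perry: +60 → 60 < 100
Round 3 — Eston overflows.
No further overflows.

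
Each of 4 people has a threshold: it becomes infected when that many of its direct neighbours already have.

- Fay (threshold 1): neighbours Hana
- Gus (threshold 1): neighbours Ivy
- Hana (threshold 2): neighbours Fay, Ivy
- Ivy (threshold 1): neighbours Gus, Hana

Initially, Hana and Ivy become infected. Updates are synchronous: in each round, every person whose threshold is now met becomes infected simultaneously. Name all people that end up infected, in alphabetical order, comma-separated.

Fay, Gus, Hana, Ivy

Round 1 — Hana, Ivy become infected (initial).
Round 2 — checking thresholds:
  Fay: 1 of 1 neighbours ≥ 1, becomes infected.
  Gus: 1 of 1 neighbours ≥ 1, becomes infected.
Round 3 — no new infections; cascade stops.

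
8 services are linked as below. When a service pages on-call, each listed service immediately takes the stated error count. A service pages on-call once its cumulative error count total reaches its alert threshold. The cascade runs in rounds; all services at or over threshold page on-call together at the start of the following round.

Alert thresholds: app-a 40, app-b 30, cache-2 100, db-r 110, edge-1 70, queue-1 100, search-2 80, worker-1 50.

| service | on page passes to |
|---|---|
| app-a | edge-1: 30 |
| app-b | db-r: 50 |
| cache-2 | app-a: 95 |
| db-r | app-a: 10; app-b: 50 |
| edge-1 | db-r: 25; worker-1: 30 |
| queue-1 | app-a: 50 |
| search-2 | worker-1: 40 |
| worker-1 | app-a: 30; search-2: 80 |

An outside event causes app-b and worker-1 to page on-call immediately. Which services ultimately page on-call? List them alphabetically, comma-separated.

app-b, search-2, worker-1

Round 1 — app-b, worker-1 page on-call (initial).
  app-a: +30 → 30 < 40
  db-r: +50 → 50 < 110
  search-2: +80 → 80 ≥ 80
Round 2 — search-2 pages on-call.
No further pages.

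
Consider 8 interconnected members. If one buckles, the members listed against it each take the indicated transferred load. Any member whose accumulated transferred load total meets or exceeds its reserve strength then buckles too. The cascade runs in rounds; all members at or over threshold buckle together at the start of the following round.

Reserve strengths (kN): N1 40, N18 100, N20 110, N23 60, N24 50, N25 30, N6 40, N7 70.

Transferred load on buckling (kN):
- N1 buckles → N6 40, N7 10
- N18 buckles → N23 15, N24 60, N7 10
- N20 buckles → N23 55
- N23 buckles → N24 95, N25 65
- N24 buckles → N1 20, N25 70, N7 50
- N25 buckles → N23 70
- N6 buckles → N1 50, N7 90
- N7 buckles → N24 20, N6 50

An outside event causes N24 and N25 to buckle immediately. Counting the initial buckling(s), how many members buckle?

3

Round 1 — N24, N25 buckle (initial).
  N1: +20 → 20 < 40
  N23: +70 → 70 ≥ 60
  N7: +50 → 50 < 70
Round 2 — N23 buckles.
No further bucklings.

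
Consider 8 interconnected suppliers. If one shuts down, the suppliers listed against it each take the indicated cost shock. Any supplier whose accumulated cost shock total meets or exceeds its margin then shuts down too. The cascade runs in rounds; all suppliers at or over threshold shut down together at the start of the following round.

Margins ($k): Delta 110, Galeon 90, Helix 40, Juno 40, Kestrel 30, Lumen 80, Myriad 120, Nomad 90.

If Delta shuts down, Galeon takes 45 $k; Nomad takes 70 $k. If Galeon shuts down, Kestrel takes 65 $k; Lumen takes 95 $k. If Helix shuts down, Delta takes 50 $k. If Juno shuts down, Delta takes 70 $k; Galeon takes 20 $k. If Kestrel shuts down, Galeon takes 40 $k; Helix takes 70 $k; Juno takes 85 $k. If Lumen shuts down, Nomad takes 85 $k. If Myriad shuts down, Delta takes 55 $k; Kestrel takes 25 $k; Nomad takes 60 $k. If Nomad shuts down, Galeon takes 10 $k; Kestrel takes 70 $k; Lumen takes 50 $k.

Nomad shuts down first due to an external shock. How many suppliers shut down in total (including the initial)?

7

Round 1 — Nomad shuts down (initial).
  Galeon: +10 → 10 < 90
  Kestrel: +70 → 70 ≥ 30
  Lumen: +50 → 50 < 80
Round 2 — Kestrel shuts down.
  Galeon: +40 → 50 < 90
  Helix: +70 → 70 ≥ 40
  Juno: +85 → 85 ≥ 40
Round 3 — Helix, Juno shut down.
  Delta: +50+70 → 120 ≥ 110
  Galeon: +20 → 70 < 90
Round 4 — Delta shuts down.
  Galeon: +45 → 115 ≥ 90
Round 5 — Galeon shuts down.
  Lumen: +95 → 145 ≥ 80
Round 6 — Lumen shuts down.
No further shutdowns.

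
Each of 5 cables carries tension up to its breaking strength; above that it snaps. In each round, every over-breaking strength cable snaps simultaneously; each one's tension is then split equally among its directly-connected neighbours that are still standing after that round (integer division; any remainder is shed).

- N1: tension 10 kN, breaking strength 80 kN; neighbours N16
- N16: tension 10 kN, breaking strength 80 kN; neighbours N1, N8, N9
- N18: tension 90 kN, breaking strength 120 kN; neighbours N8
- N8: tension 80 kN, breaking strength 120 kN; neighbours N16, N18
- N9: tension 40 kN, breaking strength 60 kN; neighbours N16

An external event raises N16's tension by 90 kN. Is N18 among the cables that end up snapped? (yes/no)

Round 1 — N16 at 100 > 80. N16 snaps.
  N16 sheds 100 kN to N1, N8, N9: 33 each (1 lost).
    N1: 10+33 = 43 ≤ 80
    N8: 80+33 = 113 ≤ 120
    N9: 40+33 = 73 > 60
Round 2 — N9 snaps.
  N9 sheds 73 kN: no online neighbours, lost.
No further breaks.

no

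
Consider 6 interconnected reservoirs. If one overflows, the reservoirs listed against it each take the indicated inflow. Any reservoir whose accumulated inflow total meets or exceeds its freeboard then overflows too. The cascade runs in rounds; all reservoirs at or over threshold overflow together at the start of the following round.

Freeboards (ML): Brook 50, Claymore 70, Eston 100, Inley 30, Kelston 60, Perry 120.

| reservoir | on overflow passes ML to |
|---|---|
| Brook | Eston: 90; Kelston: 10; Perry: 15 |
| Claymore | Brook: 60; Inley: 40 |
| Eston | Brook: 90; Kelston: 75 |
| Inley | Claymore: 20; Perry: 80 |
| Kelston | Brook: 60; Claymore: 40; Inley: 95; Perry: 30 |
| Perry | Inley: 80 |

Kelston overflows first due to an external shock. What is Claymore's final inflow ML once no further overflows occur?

Round 1 — Kelston overflows (initial).
  Brook: +60 → 60 ≥ 50
  Claymore: +40 → 40 < 70
  Inley: +95 → 95 ≥ 30
  Perry: +30 → 30 < 120
Round 2 — Brook, Inley overflow.
  Claymore: +20 → 60 < 70
  Eston: +90 → 90 < 100
  Perry: +15+80 → 125 ≥ 120
Round 3 — Perry overflows.
No further overflows.

60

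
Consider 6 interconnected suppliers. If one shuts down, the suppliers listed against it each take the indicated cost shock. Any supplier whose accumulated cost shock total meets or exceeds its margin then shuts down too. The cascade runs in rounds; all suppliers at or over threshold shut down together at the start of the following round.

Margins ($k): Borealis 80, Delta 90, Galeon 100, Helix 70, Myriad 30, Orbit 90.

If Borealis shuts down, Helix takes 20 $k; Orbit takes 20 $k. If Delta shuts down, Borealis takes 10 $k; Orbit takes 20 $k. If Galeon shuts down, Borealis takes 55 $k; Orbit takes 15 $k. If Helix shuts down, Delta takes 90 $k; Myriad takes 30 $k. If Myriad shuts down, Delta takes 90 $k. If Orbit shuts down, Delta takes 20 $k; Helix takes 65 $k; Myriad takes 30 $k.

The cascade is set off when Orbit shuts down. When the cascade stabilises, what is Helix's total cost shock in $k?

65

Round 1 — Orbit shuts down (initial).
  Delta: +20 → 20 < 90
  Helix: +65 → 65 < 70
  Myriad: +30 → 30 ≥ 30
Round 2 — Myriad shuts down.
  Delta: +90 → 110 ≥ 90
Round 3 — Delta shuts down.
  Borealis: +10 → 10 < 80
No further shutdowns.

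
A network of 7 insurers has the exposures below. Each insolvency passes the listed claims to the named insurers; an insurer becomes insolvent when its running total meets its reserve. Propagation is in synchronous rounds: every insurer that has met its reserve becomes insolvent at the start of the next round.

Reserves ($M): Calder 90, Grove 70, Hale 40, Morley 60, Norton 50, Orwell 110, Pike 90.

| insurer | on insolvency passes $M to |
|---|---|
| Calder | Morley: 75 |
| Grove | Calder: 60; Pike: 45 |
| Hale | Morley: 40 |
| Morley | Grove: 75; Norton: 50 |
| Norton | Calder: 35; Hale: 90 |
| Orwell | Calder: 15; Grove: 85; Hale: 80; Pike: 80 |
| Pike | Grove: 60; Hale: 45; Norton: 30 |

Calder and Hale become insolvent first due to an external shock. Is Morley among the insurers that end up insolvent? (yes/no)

Round 1 — Calder, Hale become insolvent (initial).
  Morley: +75+40 → 115 ≥ 60
Round 2 — Morley becomes insolvent.
  Grove: +75 → 75 ≥ 70
  Norton: +50 → 50 ≥ 50
Round 3 — Grove, Norton become insolvent.
  Pike: +45 → 45 < 90
No further insolvencies.

yes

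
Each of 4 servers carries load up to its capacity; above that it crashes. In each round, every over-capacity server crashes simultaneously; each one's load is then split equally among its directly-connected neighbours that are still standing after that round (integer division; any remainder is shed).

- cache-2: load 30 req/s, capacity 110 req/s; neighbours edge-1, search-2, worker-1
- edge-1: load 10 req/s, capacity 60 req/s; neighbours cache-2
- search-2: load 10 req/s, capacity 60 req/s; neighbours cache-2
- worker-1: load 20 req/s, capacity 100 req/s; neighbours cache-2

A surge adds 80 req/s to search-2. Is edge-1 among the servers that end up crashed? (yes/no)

yes

Round 1 — search-2 at 90 > 60. search-2 crashes.
  search-2 sheds 90 req/s to cache-2: 90 each.
    cache-2: 30+90 = 120 > 110
Round 2 — cache-2 crashes.
  cache-2 sheds 120 req/s to edge-1, worker-1: 60 each.
    edge-1: 10+60 = 70 > 60
    worker-1: 20+60 = 80 ≤ 100
Round 3 — edge-1 crashes.
  edge-1 sheds 70 req/s: no online neighbours, lost.
No further crashes.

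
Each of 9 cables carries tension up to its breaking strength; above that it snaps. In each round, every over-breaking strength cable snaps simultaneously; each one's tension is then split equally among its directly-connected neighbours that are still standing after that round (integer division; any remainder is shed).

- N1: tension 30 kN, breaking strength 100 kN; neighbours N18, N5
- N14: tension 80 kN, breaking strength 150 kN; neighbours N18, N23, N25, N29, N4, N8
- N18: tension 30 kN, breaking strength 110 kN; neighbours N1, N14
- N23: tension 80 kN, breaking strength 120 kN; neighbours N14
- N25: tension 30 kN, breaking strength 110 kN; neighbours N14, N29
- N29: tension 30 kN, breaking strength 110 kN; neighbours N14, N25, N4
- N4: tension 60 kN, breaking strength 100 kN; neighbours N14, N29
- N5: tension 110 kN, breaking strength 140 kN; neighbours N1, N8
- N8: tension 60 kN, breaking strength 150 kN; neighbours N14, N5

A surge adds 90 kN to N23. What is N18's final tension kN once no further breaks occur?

80

Round 1 — N23 at 170 > 120. N23 snaps.
  N23 sheds 170 kN to N14: 170 each.
    N14: 80+170 = 250 > 150
Round 2 — N14 snaps.
  N14 sheds 250 kN to N18, N25, N29, N4, N8: 50 each.
    N18: 30+50 = 80 ≤ 110
    N25: 30+50 = 80 ≤ 110
    N29: 30+50 = 80 ≤ 110
    N4: 60+50 = 110 > 100
    N8: 60+50 = 110 ≤ 150
Round 3 — N4 snaps.
  N4 sheds 110 kN to N29: 110 each.
    N29: 80+110 = 190 > 110
Round 4 — N29 snaps.
  N29 sheds 190 kN to N25: 190 each.
    N25: 80+190 = 270 > 110
Round 5 — N25 snaps.
  N25 sheds 270 kN: no online neighbours, lost.
No further breaks.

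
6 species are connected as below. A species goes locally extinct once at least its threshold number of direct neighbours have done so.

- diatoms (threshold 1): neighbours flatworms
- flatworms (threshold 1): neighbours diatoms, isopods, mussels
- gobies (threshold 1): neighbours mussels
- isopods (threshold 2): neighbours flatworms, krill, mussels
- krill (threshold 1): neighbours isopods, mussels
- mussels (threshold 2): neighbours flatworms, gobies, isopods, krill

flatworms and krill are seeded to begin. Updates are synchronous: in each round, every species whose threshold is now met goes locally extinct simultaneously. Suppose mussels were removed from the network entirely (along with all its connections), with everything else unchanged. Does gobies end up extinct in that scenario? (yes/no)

no

With mussels removed:
Round 1 — flatworms, krill go locally extinct (initial).
Round 2 — checking thresholds:
  diatoms: 1 of 1 neighbours ≥ 1, goes locally extinct.
  isopods: 2 of 2 neighbours ≥ 2, goes locally extinct.
Round 3 — no new extinctions; cascade stops.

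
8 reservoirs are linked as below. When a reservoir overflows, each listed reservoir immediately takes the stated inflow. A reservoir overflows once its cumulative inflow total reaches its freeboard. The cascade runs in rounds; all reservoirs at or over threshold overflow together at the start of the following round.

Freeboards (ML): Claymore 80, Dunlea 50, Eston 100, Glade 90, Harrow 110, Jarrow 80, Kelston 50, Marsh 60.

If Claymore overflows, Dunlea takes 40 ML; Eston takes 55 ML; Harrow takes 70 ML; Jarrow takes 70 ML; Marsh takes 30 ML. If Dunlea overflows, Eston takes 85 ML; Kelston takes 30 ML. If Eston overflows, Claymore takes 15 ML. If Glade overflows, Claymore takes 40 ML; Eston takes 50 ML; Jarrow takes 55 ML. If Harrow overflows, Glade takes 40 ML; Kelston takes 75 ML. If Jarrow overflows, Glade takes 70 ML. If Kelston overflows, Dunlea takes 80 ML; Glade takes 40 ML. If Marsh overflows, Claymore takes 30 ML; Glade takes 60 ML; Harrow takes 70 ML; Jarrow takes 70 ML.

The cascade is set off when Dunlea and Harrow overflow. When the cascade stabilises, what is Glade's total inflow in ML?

80

Round 1 — Dunlea, Harrow overflow (initial).
  Eston: +85 → 85 < 100
  Glade: +40 → 40 < 90
  Kelston: +30+75 → 105 ≥ 50
Round 2 — Kelston overflows.
  Glade: +40 → 80 < 90
No further overflows.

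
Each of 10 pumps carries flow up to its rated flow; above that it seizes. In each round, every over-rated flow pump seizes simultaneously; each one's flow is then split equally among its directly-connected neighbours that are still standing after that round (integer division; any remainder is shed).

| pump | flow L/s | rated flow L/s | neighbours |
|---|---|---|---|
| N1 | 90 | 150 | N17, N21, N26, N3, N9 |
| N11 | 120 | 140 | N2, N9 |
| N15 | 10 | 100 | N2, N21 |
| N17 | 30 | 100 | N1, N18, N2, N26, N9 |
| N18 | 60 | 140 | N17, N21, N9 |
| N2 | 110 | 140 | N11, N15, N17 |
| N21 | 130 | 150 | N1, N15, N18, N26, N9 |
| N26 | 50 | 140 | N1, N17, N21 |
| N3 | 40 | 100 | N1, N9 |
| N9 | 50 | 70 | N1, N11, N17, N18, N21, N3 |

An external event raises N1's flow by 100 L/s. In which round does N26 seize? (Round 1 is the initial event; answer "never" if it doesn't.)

Round 1 — N1 at 190 > 150. N1 seizes.
  N1 sheds 190 L/s to N17, N21, N26, N3, N9: 38 each.
    N17: 30+38 = 68 ≤ 100
    N21: 130+38 = 168 > 150
    N26: 50+38 = 88 ≤ 140
    N3: 40+38 = 78 ≤ 100
    N9: 50+38 = 88 > 70
Round 2 — N21, N9 seize.
  N21 sheds 168 L/s to N15, N18, N26: 56 each.
    N15: 10+56 = 66 ≤ 100
    N18: 60+56 = 116 ≤ 140
    N26: 88+56 = 144 > 140
  N9 sheds 88 L/s to N11, N17, N18, N3: 22 each.
    N11: 120+22 = 142 > 140
    N17: 68+22 = 90 ≤ 100
    N18: 116+22 = 138 ≤ 140
    N3: 78+22 = 100 ≤ 100
Round 3 — N11, N26 seize.
  N11 sheds 142 L/s to N2: 142 each.
    N2: 110+142 = 252 > 140
  N26 sheds 144 L/s to N17: 144 each.
    N17: 90+144 = 234 > 100
Round 4 — N17, N2 seize.
  N17 sheds 234 L/s to N18: 234 each.
    N18: 138+234 = 372 > 140
  N2 sheds 252 L/s to N15: 252 each.
    N15: 66+252 = 318 > 100
Round 5 — N15, N18 seize.
  N15 sheds 318 L/s: no online neighbours, lost.
  N18 sheds 372 L/s: no online neighbours, lost.
No further seizures.

3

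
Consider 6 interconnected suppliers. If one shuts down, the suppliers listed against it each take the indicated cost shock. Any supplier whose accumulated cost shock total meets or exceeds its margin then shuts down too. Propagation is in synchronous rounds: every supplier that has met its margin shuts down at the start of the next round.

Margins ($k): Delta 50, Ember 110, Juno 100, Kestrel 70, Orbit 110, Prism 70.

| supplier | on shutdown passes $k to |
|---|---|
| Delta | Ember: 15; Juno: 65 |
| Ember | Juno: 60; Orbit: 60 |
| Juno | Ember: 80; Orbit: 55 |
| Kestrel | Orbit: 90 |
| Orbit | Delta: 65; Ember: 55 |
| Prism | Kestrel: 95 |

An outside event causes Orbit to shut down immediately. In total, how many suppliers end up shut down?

2

Round 1 — Orbit shuts down (initial).
  Delta: +65 → 65 ≥ 50
  Ember: +55 → 55 < 110
Round 2 — Delta shuts down.
  Ember: +15 → 70 < 110
  Juno: +65 → 65 < 100
No further shutdowns.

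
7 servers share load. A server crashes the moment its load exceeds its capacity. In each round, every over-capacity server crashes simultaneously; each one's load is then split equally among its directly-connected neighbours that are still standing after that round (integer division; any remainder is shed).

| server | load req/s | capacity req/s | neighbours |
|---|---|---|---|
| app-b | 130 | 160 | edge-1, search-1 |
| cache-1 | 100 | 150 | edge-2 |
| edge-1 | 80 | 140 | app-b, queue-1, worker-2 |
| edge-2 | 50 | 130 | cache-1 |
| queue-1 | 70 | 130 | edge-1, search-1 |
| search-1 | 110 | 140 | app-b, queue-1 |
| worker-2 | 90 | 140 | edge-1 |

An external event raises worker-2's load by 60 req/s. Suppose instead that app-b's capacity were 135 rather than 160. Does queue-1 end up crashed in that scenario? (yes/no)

yes

With app-b's capacity at 135:
Round 1 — worker-2 at 150 > 140. worker-2 crashes.
  worker-2 sheds 150 req/s to edge-1: 150 each.
    edge-1: 80+150 = 230 > 140
Round 2 — edge-1 crashes.
  edge-1 sheds 230 req/s to app-b, queue-1: 115 each.
    app-b: 130+115 = 245 > 135
    queue-1: 70+115 = 185 > 130
Round 3 — app-b, queue-1 crash.
  app-b sheds 245 req/s to search-1: 245 each.
    search-1: 110+245 = 355 > 140
  queue-1 sheds 185 req/s to search-1: 185 each.
    search-1: 355+185 = 540 > 140
Round 4 — search-1 crashes.
  search-1 sheds 540 req/s: no online neighbours, lost.
No further crashes.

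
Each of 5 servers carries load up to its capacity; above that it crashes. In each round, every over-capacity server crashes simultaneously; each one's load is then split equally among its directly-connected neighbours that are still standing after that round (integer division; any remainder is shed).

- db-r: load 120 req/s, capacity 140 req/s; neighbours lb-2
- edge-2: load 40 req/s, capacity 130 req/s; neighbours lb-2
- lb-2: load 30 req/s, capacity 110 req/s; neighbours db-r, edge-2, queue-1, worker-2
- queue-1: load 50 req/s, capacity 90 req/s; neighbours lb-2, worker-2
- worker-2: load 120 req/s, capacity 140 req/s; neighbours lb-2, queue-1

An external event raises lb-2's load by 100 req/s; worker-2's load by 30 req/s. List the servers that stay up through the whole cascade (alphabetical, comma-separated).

Round 1 — lb-2 at 130 > 110; worker-2 at 150 > 140. lb-2, worker-2 crash.
  lb-2 sheds 130 req/s to db-r, edge-2, queue-1: 43 each (1 lost).
    db-r: 120+43 = 163 > 140
    edge-2: 40+43 = 83 ≤ 130
    queue-1: 50+43 = 93 > 90
  worker-2 sheds 150 req/s to queue-1: 150 each.
    queue-1: 93+150 = 243 > 90
Round 2 — db-r, queue-1 crash.
  db-r sheds 163 req/s: no online neighbours, lost.
  queue-1 sheds 243 req/s: no online neighbours, lost.
No further crashes.

edge-2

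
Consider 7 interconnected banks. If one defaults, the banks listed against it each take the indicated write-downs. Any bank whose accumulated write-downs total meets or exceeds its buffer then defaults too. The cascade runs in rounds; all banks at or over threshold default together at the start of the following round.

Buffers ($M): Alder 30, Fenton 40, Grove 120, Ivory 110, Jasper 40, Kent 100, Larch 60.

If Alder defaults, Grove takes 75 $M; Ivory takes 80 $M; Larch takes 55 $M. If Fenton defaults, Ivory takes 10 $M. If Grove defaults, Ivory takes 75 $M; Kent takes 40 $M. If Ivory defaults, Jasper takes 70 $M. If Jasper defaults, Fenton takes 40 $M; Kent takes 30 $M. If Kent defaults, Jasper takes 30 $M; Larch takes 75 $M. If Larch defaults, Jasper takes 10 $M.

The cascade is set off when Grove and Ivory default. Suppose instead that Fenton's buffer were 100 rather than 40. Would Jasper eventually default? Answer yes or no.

yes

With Fenton's buffer at 100:
Round 1 — Grove, Ivory default (initial).
  Jasper: +70 → 70 ≥ 40
  Kent: +40 → 40 < 100
Round 2 — Jasper defaults.
  Fenton: +40 → 40 < 100
  Kent: +30 → 70 < 100
No further defaults.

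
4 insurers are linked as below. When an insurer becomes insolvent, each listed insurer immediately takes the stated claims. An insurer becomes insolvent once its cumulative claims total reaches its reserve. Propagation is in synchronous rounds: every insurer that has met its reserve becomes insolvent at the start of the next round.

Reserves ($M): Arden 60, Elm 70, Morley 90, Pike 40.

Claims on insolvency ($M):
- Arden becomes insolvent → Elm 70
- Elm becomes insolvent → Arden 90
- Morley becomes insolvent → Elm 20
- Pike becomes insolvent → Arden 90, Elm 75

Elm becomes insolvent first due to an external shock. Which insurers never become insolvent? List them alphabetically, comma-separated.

Morley, Pike

Round 1 — Elm becomes insolvent (initial).
  Arden: +90 → 90 ≥ 60
Round 2 — Arden becomes insolvent.
No further insolvencies.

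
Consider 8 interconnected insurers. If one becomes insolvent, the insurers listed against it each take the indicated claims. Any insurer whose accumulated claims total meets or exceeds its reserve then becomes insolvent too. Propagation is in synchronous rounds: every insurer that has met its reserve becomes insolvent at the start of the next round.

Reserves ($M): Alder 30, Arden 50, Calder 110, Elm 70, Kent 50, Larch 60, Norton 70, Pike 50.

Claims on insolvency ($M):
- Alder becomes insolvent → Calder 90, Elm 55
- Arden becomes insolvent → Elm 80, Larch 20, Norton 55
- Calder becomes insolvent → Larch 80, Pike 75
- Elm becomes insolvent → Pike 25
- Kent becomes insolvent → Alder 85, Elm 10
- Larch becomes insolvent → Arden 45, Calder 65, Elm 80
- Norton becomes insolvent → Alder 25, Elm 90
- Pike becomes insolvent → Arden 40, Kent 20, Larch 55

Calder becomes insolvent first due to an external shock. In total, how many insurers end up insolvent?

5

Round 1 — Calder becomes insolvent (initial).
  Larch: +80 → 80 ≥ 60
  Pike: +75 → 75 ≥ 50
Round 2 — Larch, Pike become insolvent.
  Arden: +45+40 → 85 ≥ 50
  Elm: +80 → 80 ≥ 70
  Kent: +20 → 20 < 50
Round 3 — Arden, Elm become insolvent.
  Norton: +55 → 55 < 70
No further insolvencies.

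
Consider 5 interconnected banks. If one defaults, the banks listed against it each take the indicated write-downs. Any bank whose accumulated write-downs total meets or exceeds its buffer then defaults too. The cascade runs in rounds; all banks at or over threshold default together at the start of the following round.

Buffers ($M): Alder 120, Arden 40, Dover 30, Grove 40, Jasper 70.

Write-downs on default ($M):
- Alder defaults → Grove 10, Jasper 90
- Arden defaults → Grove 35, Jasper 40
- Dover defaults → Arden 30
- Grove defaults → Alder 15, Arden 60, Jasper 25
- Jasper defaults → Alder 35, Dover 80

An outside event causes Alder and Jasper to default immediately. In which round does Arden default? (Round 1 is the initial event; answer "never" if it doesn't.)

never

Round 1 — Alder, Jasper default (initial).
  Dover: +80 → 80 ≥ 30
  Grove: +10 → 10 < 40
Round 2 — Dover defaults.
  Arden: +30 → 30 < 40
No further defaults.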